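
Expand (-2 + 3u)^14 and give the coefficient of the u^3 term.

The general term is C(14,j)·(-2)^j·(3u)^(14-j); the u^3 term has j = 11.
C(14,11) = 364.
Coefficient = C(14,11) · (-2)^11 · 3^3 = 364 · (-2048) · 27 = -20127744.

-20127744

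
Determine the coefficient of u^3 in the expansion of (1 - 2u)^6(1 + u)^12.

-12

Coefficient of u^3 = Σ_{j} C(6,j)·(-2)^j·C(12,3-j)·1^(3-j) for j from 0 to 3.
= 220 + (-792) + 720 + (-160) = -12.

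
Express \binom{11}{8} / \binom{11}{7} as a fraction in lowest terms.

C(n,k+1)/C(n,k) = (n−k)/(k+1) = (11−7)/(7+1) = 4/8 = 1/2.

1/2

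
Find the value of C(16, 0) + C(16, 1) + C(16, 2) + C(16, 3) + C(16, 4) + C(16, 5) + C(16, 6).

1 + 16 + 120 + 560 + 1820 + 4368 + 8008 = 14893.

14893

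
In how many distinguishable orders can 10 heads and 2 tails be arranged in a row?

Choose positions for the heads: C(12,10) = 66.

66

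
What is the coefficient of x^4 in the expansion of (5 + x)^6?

The general term is C(6,j)·(5)^j·(x)^(6-j); the x^4 term has j = 2.
C(6,2) = 15.
Coefficient = C(6,2) · 5^2 = 15 · 25 = 375.

375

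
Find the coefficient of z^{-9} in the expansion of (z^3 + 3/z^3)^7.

General term: C(7,j)·(z^3)^j·(3/z^3)^(7-j), with z-exponent 3j − 3(7−j) = 6j − 21.
Set 6j − 21 = -9: j = 2.
C(7,2) = 21; 1^2 = 1; 3^5 = 243.
Coefficient = 21 · 1 · 243 = 5103.

5103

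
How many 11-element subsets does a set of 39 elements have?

1676056044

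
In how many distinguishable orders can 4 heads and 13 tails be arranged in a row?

2380

Choose positions for the heads: C(17,4) = 2380.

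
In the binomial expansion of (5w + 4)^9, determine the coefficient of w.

2949120

The general term is C(9,j)·(5w)^j·(4)^(9-j); the w^1 term has j = 1.
C(9,1) = 9.
Coefficient = C(9,1) · 5^1 · 4^8 = 9 · 5 · 65536 = 2949120.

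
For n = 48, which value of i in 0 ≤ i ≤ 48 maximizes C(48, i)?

C(48,i) is maximized at i = 48/2 = 24.

24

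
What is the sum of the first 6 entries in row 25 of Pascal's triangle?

1 + 25 + 300 + 2300 + 12650 + 53130 = 68406.

68406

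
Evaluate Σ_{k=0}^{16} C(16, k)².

Σ C(16,k)² is the coefficient of x^16 in (1+x)^16(1+x)^16 = (1+x)^32, i.e. C(32,16) = 601080390.

601080390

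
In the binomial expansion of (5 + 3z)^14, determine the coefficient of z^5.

The general term is C(14,j)·(5)^j·(3z)^(14-j); the z^5 term has j = 9.
C(14,9) = 2002.
Coefficient = C(14,9) · 5^9 · 3^5 = 2002 · 1953125 · 243 = 950167968750.

950167968750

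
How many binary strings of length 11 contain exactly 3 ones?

165

Choose the 3 positions: C(11,3) = 165.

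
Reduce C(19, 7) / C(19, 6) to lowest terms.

13/7

C(n,k+1)/C(n,k) = (n−k)/(k+1) = (19−6)/(6+1) = 13/7.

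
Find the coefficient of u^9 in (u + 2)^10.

The general term is C(10,j)·(u)^j·(2)^(10-j); the u^9 term has j = 9.
C(10,9) = 10.
Coefficient = C(10,9) · 2^1 = 10 · 2 = 20.

20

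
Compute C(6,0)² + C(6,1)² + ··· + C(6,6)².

By Vandermonde's identity, Σ C(6,j)² = C(12,6) = 924.

924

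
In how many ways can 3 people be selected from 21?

1330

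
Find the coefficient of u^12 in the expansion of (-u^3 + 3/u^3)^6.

General term: C(6,j)·(-u^3)^j·(3/u^3)^(6-j), with u-exponent 3j − 3(6−j) = 6j − 18.
Set 6j − 18 = 12: j = 5.
C(6,5) = 6; (-1)^5 = -1; 3^1 = 3.
Coefficient = 6 · (-1) · 3 = -18.

-18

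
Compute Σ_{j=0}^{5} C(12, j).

1586

1 + 12 + 66 + 220 + 495 + 792 = 1586.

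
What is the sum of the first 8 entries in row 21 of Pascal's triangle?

1 + 21 + 210 + 1330 + 5985 + 20349 + 54264 + 116280 = 198440.

198440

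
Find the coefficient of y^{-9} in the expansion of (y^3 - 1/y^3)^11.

General term: C(11,j)·(y^3)^j·(-1/y^3)^(11-j), with y-exponent 3j − 3(11−j) = 6j − 33.
Set 6j − 33 = -9: j = 4.
C(11,4) = 330; 1^4 = 1; (-1)^7 = -1.
Coefficient = 330 · 1 · (-1) = -330.

-330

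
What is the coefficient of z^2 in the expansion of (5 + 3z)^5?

11250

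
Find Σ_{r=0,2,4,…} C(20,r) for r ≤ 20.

524288

Even-r terms of row 20 sum to 2^19 = 524288.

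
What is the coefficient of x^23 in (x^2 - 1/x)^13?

-13

General term: C(13,j)·(x^2)^j·(-1/x)^(13-j), with x-exponent 2j − 1(13−j) = 3j − 13.
Set 3j − 13 = 23: j = 12.
C(13,12) = 13; 1^12 = 1; (-1)^1 = -1.
Coefficient = 13 · 1 · (-1) = -13.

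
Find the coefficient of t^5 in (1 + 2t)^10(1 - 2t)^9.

Coefficient of t^5 = Σ_{j} C(10,j)·2^j·C(9,5-j)·(-2)^(5-j) for j from 0 to 5.
= (-4032) + 40320 + (-120960) + 138240 + (-60480) + 8064 = 1152.

1152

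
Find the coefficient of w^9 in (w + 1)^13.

The general term is C(13,j)·(w)^j·(1)^(13-j); the w^9 term has j = 9.
C(13,9) = 715.
Coefficient = C(13,9) = 715.

715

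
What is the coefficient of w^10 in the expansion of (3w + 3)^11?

1948617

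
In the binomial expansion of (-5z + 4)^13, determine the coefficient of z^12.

12695312500

The general term is C(13,j)·(-5z)^j·(4)^(13-j); the z^12 term has j = 12.
C(13,12) = 13.
Coefficient = C(13,12) · (-5)^12 · 4^1 = 13 · 244140625 · 4 = 12695312500.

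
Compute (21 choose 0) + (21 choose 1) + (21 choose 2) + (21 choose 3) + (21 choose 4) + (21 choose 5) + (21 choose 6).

1 + 21 + 210 + 1330 + 5985 + 20349 + 54264 = 82160.

82160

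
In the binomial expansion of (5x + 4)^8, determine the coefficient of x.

The general term is C(8,j)·(5x)^j·(4)^(8-j); the x^1 term has j = 1.
C(8,1) = 8.
Coefficient = C(8,1) · 5^1 · 4^7 = 8 · 5 · 16384 = 655360.

655360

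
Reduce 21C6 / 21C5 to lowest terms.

8/3

C(n,k+1)/C(n,k) = (n−k)/(k+1) = (21−5)/(5+1) = 16/6 = 8/3.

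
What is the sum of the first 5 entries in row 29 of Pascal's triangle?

1 + 29 + 406 + 3654 + 23751 = 27841.

27841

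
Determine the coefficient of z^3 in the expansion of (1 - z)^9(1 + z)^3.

-2

Coefficient of z^3 = Σ_{j} C(9,j)·(-1)^j·C(3,3-j)·1^(3-j) for j from 0 to 3.
= 1 + (-27) + 108 + (-84) = -2.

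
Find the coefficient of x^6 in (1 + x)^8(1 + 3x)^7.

Coefficient of x^6 = Σ_{j} C(8,j)·1^j·C(7,6-j)·3^(6-j) for j from 0 to 6.
= 5103 + 40824 + 79380 + 52920 + 13230 + 1176 + 28 = 192661.

192661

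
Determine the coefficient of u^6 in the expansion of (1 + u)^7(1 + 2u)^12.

Coefficient of u^6 = Σ_{j} C(7,j)·1^j·C(12,6-j)·2^(6-j) for j from 0 to 6.
= 59136 + 177408 + 166320 + 61600 + 9240 + 504 + 7 = 474215.

474215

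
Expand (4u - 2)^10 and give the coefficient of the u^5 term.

-8257536

The general term is C(10,j)·(4u)^j·(-2)^(10-j); the u^5 term has j = 5.
C(10,5) = 252.
Coefficient = C(10,5) · 4^5 · (-2)^5 = 252 · 1024 · (-32) = -8257536.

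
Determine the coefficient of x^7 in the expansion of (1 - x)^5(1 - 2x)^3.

Coefficient of x^7 = Σ_{j} C(5,j)·(-1)^j·C(3,7-j)·(-2)^(7-j) for j from 4 to 5.
= (-40) + (-12) = -52.

-52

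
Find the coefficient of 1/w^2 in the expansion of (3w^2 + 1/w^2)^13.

1250964

General term: C(13,j)·(3w^2)^j·(1/w^2)^(13-j), with w-exponent 2j − 2(13−j) = 4j − 26.
Set 4j − 26 = -2: j = 6.
C(13,6) = 1716; 3^6 = 729; 1^7 = 1.
Coefficient = 1716 · 729 · 1 = 1250964.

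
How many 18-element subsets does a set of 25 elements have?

C(25,18) = C(25,7) by symmetry.
C(25,7) = (25·24·23·22·21·20·19) / 7! = 2422728000 / 5040 = 480700.

480700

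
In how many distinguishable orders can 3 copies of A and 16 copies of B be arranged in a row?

969

Choose positions for the A's: C(19,3) = 969.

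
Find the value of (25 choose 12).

5200300

C(25,12) = (25·24·23·22·21·20·19·18·17·16·15·14) / 12! = 2490952020480000 / 479001600 = 5200300.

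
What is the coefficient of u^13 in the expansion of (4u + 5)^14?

4697620480

The general term is C(14,j)·(4u)^j·(5)^(14-j); the u^13 term has j = 13.
C(14,13) = 14.
Coefficient = C(14,13) · 4^13 · 5^1 = 14 · 67108864 · 5 = 4697620480.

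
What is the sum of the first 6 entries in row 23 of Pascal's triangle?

1 + 23 + 253 + 1771 + 8855 + 33649 = 44552.

44552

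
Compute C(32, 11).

129024480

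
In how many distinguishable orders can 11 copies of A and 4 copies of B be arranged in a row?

1365

Choose positions for the A's: C(15,11) = 1365.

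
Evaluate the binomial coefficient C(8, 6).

28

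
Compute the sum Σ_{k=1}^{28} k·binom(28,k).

Since k·C(28,k) = 28·C(27,k−1), the sum is 28·2^27 = 28·134217728 = 3758096384.

3758096384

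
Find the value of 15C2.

105

C(15,2) = (15·14) / 2! = 210 / 2 = 105.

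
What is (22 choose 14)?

C(22,14) = C(22,8) by symmetry.
C(22,8) = (22·21·20·19·18·17·16·15) / 8! = 12893126400 / 40320 = 319770.

319770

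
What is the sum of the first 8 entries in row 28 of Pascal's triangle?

1683218

1 + 28 + 378 + 3276 + 20475 + 98280 + 376740 + 1184040 = 1683218.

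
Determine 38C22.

22239974430

C(38,22) = C(38,16) by symmetry.
C(38,16) = (38·37·36·35·34·33·32·31·30·29·28·27·26·25·24·23) / 16! = 465322312113382563840000 / 20922789888000 = 22239974430.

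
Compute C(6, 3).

20

C(6,3) = (6·5·4) / 3! = 120 / 6 = 20.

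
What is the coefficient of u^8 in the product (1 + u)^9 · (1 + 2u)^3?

2241

Coefficient of u^8 = Σ_{j} C(9,j)·1^j·C(3,8-j)·2^(8-j) for j from 5 to 8.
= 1008 + 1008 + 216 + 9 = 2241.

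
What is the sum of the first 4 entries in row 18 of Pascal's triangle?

988

1 + 18 + 153 + 816 = 988.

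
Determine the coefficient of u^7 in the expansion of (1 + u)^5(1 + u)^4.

36

Coefficient of u^7 = Σ_{j} C(5,j)·C(4,7-j) for j from 3 to 5.
= 10 + 20 + 6 = 36.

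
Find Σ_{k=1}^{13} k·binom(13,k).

53248

Since k·C(13,k) = 13·C(12,k−1), the sum is 13·2^12 = 13·4096 = 53248.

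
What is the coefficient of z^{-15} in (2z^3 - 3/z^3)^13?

General term: C(13,j)·(2z^3)^j·(-3/z^3)^(13-j), with z-exponent 3j − 3(13−j) = 6j − 39.
Set 6j − 39 = -15: j = 4.
C(13,4) = 715; 2^4 = 16; (-3)^9 = -19683.
Coefficient = 715 · 16 · (-19683) = -225173520.

-225173520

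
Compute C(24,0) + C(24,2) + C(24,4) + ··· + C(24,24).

8388608

Even-i terms of row 24 sum to 2^23 = 8388608.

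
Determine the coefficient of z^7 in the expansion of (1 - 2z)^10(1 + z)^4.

2496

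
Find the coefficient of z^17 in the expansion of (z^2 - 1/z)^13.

General term: C(13,j)·(z^2)^j·(-1/z)^(13-j), with z-exponent 2j − 1(13−j) = 3j − 13.
Set 3j − 13 = 17: j = 10.
C(13,10) = 286; 1^10 = 1; (-1)^3 = -1.
Coefficient = 286 · 1 · (-1) = -286.

-286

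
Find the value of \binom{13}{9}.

715

C(13,9) = C(13,4) by symmetry.
C(13,4) = (13·12·11·10) / 4! = 17160 / 24 = 715.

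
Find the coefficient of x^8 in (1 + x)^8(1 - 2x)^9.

-2447

Coefficient of x^8 = Σ_{j} C(8,j)·1^j·C(9,8-j)·(-2)^(8-j) for j from 0 to 8.
= 2304 + (-36864) + 150528 + (-225792) + 141120 + (-37632) + 4032 + (-144) + 1 = -2447.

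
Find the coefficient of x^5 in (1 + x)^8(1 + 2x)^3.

1372

Coefficient of x^5 = Σ_{j} C(8,j)·1^j·C(3,5-j)·2^(5-j) for j from 2 to 5.
= 224 + 672 + 420 + 56 = 1372.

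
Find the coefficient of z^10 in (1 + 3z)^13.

16888014

The general term is C(13,j)·(1)^j·(3z)^(13-j); the z^10 term has j = 3.
C(13,3) = 286.
Coefficient = C(13,3) · 3^10 = 286 · 59049 = 16888014.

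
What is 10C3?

120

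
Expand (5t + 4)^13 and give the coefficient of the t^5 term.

263577600000

The general term is C(13,j)·(5t)^j·(4)^(13-j); the t^5 term has j = 5.
C(13,5) = 1287.
Coefficient = C(13,5) · 5^5 · 4^8 = 1287 · 3125 · 65536 = 263577600000.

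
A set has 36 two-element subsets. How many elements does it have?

n(n−1)/2 = 36 ⇒ n(n−1) = 72. Since 9·8 = 72, n = 9.

9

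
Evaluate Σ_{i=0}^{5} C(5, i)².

252

Σ C(5,i)² is the coefficient of x^5 in (1+x)^5(1+x)^5 = (1+x)^10, i.e. C(10,5) = 252.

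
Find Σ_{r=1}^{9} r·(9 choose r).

2304

Since r·C(9,r) = 9·C(8,r−1), the sum is 9·2^8 = 9·256 = 2304.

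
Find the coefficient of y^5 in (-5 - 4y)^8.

7168000

The general term is C(8,j)·(-5)^j·(-4y)^(8-j); the y^5 term has j = 3.
C(8,3) = 56.
Coefficient = C(8,3) · (-5)^3 · (-4)^5 = 56 · (-125) · (-1024) = 7168000.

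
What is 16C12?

C(16,12) = C(16,4) by symmetry.
C(16,4) = (16·15·14·13) / 4! = 43680 / 24 = 1820.

1820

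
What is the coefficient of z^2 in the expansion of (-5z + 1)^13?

1950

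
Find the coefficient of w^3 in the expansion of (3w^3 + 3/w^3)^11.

81841914

General term: C(11,j)·(3w^3)^j·(3/w^3)^(11-j), with w-exponent 3j − 3(11−j) = 6j − 33.
Set 6j − 33 = 3: j = 6.
C(11,6) = 462; 3^6 = 729; 3^5 = 243.
Coefficient = 462 · 729 · 243 = 81841914.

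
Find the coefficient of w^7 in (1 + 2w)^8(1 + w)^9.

247684

Coefficient of w^7 = Σ_{j} C(8,j)·2^j·C(9,7-j)·1^(7-j) for j from 0 to 7.
= 36 + 1344 + 14112 + 56448 + 94080 + 64512 + 16128 + 1024 = 247684.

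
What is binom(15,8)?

C(15,8) = C(15,7) by symmetry.
C(15,7) = (15·14·13·12·11·10·9) / 7! = 32432400 / 5040 = 6435.

6435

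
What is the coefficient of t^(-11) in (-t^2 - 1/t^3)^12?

General term: C(12,j)·(-t^2)^j·(-1/t^3)^(12-j), with t-exponent 2j − 3(12−j) = 5j − 36.
Set 5j − 36 = -11: j = 5.
C(12,5) = 792; (-1)^5 = -1; (-1)^7 = -1.
Coefficient = 792 · (-1) · (-1) = 792.

792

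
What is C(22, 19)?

1540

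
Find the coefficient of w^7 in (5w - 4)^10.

The general term is C(10,j)·(5w)^j·(-4)^(10-j); the w^7 term has j = 7.
C(10,7) = 120.
Coefficient = C(10,7) · 5^7 · (-4)^3 = 120 · 78125 · (-64) = -600000000.

-600000000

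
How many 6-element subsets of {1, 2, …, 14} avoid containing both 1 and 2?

2508

All 6-subsets: C(14,6) = 3003. Those containing both fixed elements: C(12,4) = 495.
3003 − 495 = 2508.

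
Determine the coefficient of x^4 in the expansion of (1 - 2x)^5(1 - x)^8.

2470

Coefficient of x^4 = Σ_{j} C(5,j)·(-2)^j·C(8,4-j)·(-1)^(4-j) for j from 0 to 4.
= 70 + 560 + 1120 + 640 + 80 = 2470.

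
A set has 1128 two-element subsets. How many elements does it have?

48

n(n−1)/2 = 1128 ⇒ n(n−1) = 2256. Since 48·47 = 2256, n = 48.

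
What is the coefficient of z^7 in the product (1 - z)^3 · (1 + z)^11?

Coefficient of z^7 = Σ_{j} C(3,j)·(-1)^j·C(11,7-j)·1^(7-j) for j from 0 to 3.
= 330 + (-1386) + 1386 + (-330) = 0.

0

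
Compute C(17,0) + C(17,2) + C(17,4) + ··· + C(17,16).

65536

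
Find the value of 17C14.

C(17,14) = C(17,3) by symmetry.
C(17,3) = (17·16·15) / 3! = 4080 / 6 = 680.

680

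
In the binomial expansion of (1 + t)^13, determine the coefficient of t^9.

The general term is C(13,j)·(1)^j·(t)^(13-j); the t^9 term has j = 4.
C(13,4) = 715.
Coefficient = C(13,4) = 715.

715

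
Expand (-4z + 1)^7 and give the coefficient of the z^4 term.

8960

The general term is C(7,j)·(-4z)^j·(1)^(7-j); the z^4 term has j = 4.
C(7,4) = 35.
Coefficient = C(7,4) · (-4)^4 = 35 · 256 = 8960.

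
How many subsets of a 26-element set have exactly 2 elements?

Choose the 2 positions: C(26,2) = 325.

325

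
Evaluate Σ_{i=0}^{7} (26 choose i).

971712

1 + 26 + 325 + 2600 + 14950 + 65780 + 230230 + 657800 = 971712.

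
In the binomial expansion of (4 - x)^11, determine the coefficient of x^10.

44

The general term is C(11,j)·(4)^j·(-x)^(11-j); the x^10 term has j = 1.
C(11,1) = 11.
Coefficient = C(11,1) · 4^1 = 11 · 4 = 44.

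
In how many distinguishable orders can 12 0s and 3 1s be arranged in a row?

455

Choose positions for the 0s: C(15,12) = 455.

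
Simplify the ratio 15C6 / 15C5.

C(n,k+1)/C(n,k) = (n−k)/(k+1) = (15−5)/(5+1) = 10/6 = 5/3.

5/3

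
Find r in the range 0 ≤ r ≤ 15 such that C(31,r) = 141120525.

C(31,r) increases on 0 ≤ r ≤ 15. C(31,11) = 84672315 and C(31,12) = 141120525, so r = 12.

12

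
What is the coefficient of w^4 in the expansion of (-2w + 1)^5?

80

The general term is C(5,j)·(-2w)^j·(1)^(5-j); the w^4 term has j = 4.
C(5,4) = 5.
Coefficient = C(5,4) · (-2)^4 = 5 · 16 = 80.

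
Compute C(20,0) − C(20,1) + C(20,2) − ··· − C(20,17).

-171

The partial alternating sum Σ_{k=0}^{17} (−1)^k C(20,k) = (−1)^17 C(19,17) = -171.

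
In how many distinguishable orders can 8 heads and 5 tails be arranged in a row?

Choose positions for the heads: C(13,8) = 1287.

1287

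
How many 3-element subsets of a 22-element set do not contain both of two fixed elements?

All 3-subsets: C(22,3) = 1540. Those containing both fixed elements: C(20,1) = 20.
1540 − 20 = 1520.

1520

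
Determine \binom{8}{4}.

C(8,4) = (8·7·6·5) / 4! = 1680 / 24 = 70.

70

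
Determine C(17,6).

C(17,6) = (17·16·15·14·13·12) / 6! = 8910720 / 720 = 12376.

12376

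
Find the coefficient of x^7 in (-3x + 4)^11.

The general term is C(11,j)·(-3x)^j·(4)^(11-j); the x^7 term has j = 7.
C(11,7) = 330.
Coefficient = C(11,7) · (-3)^7 · 4^4 = 330 · (-2187) · 256 = -184757760.

-184757760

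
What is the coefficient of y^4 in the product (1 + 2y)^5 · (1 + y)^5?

Coefficient of y^4 = Σ_{j} C(5,j)·2^j·C(5,4-j)·1^(4-j) for j from 0 to 4.
= 5 + 100 + 400 + 400 + 80 = 985.

985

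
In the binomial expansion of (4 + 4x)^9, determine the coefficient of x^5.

33030144

The general term is C(9,j)·(4)^j·(4x)^(9-j); the x^5 term has j = 4.
C(9,4) = 126.
Coefficient = C(9,4) · 4^4 · 4^5 = 126 · 256 · 1024 = 33030144.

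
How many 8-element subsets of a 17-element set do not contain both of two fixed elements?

All 8-subsets: C(17,8) = 24310. Those containing both fixed elements: C(15,6) = 5005.
24310 − 5005 = 19305.

19305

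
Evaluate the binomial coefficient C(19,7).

50388

C(19,7) = (19·18·17·16·15·14·13) / 7! = 253955520 / 5040 = 50388.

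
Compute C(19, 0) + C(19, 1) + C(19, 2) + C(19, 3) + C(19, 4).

5036

1 + 19 + 171 + 969 + 3876 = 5036.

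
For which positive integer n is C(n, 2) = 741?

39

n(n−1)/2 = 741 ⇒ n(n−1) = 1482. Since 39·38 = 1482, n = 39.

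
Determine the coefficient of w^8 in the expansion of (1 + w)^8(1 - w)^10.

14

Coefficient of w^8 = Σ_{j} C(8,j)·1^j·C(10,8-j)·(-1)^(8-j) for j from 0 to 8.
= 45 + (-960) + 5880 + (-14112) + 14700 + (-6720) + 1260 + (-80) + 1 = 14.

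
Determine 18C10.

43758

C(18,10) = C(18,8) by symmetry.
C(18,8) = (18·17·16·15·14·13·12·11) / 8! = 1764322560 / 40320 = 43758.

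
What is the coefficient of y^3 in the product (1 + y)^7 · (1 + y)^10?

680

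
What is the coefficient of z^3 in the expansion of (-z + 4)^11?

The general term is C(11,j)·(-z)^j·(4)^(11-j); the z^3 term has j = 3.
C(11,3) = 165.
Coefficient = C(11,3) · (-1)^3 · 4^8 = 165 · (-1) · 65536 = -10813440.

-10813440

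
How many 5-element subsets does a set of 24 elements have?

C(24,5) = (24·23·22·21·20) / 5! = 5100480 / 120 = 42504.

42504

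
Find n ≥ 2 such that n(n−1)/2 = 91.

n(n−1)/2 = 91 ⇒ n(n−1) = 182. Since 14·13 = 182, n = 14.

14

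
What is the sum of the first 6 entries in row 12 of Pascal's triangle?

1 + 12 + 66 + 220 + 495 + 792 = 1586.

1586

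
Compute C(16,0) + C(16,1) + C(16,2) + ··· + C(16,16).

The entries of row 16 sum to 2^16 = 65536.

65536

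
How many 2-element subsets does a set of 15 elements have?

105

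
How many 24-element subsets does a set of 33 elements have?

C(33,24) = C(33,9) by symmetry.
C(33,9) = (33·32·31·30·29·28·27·26·25) / 9! = 13995229248000 / 362880 = 38567100.

38567100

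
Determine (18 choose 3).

C(18,3) = (18·17·16) / 3! = 4896 / 6 = 816.

816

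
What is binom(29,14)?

77558760

C(29,14) = (29·28·27·26·25·24·23·22·21·20·19·18·17·16) / 14! = 6761440164390912000 / 87178291200 = 77558760.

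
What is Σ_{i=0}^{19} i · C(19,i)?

Since i·C(19,i) = 19·C(18,i−1), the sum is 19·2^18 = 19·262144 = 4980736.

4980736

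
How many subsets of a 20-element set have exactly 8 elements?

Choose the 8 positions: C(20,8) = 125970.

125970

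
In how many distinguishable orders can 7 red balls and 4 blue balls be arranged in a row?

330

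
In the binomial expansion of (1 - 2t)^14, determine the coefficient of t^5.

The general term is C(14,j)·(1)^j·(-2t)^(14-j); the t^5 term has j = 9.
C(14,9) = 2002.
Coefficient = C(14,9) · (-2)^5 = 2002 · (-32) = -64064.

-64064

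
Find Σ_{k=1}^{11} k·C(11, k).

11264

Since k·C(11,k) = 11·C(10,k−1), the sum is 11·2^10 = 11·1024 = 11264.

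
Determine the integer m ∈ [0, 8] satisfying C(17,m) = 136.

C(17,m) increases on 0 ≤ m ≤ 8. C(17,1) = 17 and C(17,2) = 136, so m = 2.

2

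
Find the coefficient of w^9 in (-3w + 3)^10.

The general term is C(10,j)·(-3w)^j·(3)^(10-j); the w^9 term has j = 9.
C(10,9) = 10.
Coefficient = C(10,9) · (-3)^9 · 3^1 = 10 · (-19683) · 3 = -590490.

-590490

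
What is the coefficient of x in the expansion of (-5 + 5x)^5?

15625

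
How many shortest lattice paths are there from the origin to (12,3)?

Each path is a sequence of 15 steps with 12 rights: C(15,12) = 455.

455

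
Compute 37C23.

C(37,23) = C(37,14) by symmetry.
C(37,14) = (37·36·35·34·33·32·31·30·29·28·27·26·25·24) / 14! = 532405391434076160000 / 87178291200 = 6107086800.

6107086800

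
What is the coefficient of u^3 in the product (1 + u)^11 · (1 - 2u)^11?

55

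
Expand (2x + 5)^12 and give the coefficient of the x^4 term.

The general term is C(12,j)·(2x)^j·(5)^(12-j); the x^4 term has j = 4.
C(12,4) = 495.
Coefficient = C(12,4) · 2^4 · 5^8 = 495 · 16 · 390625 = 3093750000.

3093750000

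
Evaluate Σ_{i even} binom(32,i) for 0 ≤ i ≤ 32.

2147483648

Half of (1+1)^32 + (1−1)^32 gives the even-index sum: 2^31 = 2147483648.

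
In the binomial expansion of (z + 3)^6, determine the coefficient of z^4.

135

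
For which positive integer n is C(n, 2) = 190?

20

n(n−1)/2 = 190 ⇒ n(n−1) = 380. Since 20·19 = 380, n = 20.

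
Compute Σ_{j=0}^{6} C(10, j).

1 + 10 + 45 + 120 + 210 + 252 + 210 = 848.

848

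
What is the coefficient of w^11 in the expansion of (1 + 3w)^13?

13817466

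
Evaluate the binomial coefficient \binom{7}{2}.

21

C(7,2) = (7·6) / 2! = 42 / 2 = 21.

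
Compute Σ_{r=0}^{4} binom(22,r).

1 + 22 + 231 + 1540 + 7315 = 9109.

9109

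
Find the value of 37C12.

1852482996

C(37,12) = (37·36·35·34·33·32·31·30·29·28·27·26) / 12! = 887342319056793600 / 479001600 = 1852482996.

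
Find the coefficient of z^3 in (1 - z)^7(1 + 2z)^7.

Coefficient of z^3 = Σ_{j} C(7,j)·(-1)^j·C(7,3-j)·2^(3-j) for j from 0 to 3.
= 280 + (-588) + 294 + (-35) = -49.

-49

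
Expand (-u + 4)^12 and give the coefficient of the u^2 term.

69206016

The general term is C(12,j)·(-u)^j·(4)^(12-j); the u^2 term has j = 2.
C(12,2) = 66.
Coefficient = C(12,2) · 4^10 = 66 · 1048576 = 69206016.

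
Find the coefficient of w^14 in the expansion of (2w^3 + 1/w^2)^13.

329472

General term: C(13,j)·(2w^3)^j·(1/w^2)^(13-j), with w-exponent 3j − 2(13−j) = 5j − 26.
Set 5j − 26 = 14: j = 8.
C(13,8) = 1287; 2^8 = 256; 1^5 = 1.
Coefficient = 1287 · 256 · 1 = 329472.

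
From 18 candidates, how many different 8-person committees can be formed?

This is C(18,8) = 43758.

43758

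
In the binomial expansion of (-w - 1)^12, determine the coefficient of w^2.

The general term is C(12,j)·(-w)^j·(-1)^(12-j); the w^2 term has j = 2.
C(12,2) = 66.
Coefficient = C(12,2) = 66.

66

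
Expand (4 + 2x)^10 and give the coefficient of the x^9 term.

The general term is C(10,j)·(4)^j·(2x)^(10-j); the x^9 term has j = 1.
C(10,1) = 10.
Coefficient = C(10,1) · 4^1 · 2^9 = 10 · 4 · 512 = 20480.

20480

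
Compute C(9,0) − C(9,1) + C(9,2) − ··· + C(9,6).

The partial alternating sum Σ_{k=0}^{6} (−1)^k C(9,k) = (−1)^6 C(8,6) = 28.

28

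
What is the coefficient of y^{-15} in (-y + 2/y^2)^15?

General term: C(15,j)·(-y)^j·(2/y^2)^(15-j), with y-exponent 1j − 2(15−j) = 3j − 30.
Set 3j − 30 = -15: j = 5.
C(15,5) = 3003; (-1)^5 = -1; 2^10 = 1024.
Coefficient = 3003 · (-1) · 1024 = -3075072.

-3075072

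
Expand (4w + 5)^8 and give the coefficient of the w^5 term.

7168000

The general term is C(8,j)·(4w)^j·(5)^(8-j); the w^5 term has j = 5.
C(8,5) = 56.
Coefficient = C(8,5) · 4^5 · 5^3 = 56 · 1024 · 125 = 7168000.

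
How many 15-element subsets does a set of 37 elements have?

9364199760

C(37,15) = (37·36·35·34·33·32·31·30·29·28·27·26·25·24·23) / 15! = 12245324002983751680000 / 1307674368000 = 9364199760.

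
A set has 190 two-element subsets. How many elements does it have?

20

n(n−1)/2 = 190 ⇒ n(n−1) = 380. Since 20·19 = 380, n = 20.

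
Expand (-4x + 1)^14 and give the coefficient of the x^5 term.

-2050048

The general term is C(14,j)·(-4x)^j·(1)^(14-j); the x^5 term has j = 5.
C(14,5) = 2002.
Coefficient = C(14,5) · (-4)^5 = 2002 · (-1024) = -2050048.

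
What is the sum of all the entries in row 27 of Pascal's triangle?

134217728

Setting x = 1 in (1+x)^27 gives Σ C(27,k) = 2^27 = 134217728.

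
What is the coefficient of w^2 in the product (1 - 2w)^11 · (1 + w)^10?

45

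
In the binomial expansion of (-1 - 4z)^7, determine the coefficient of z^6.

The general term is C(7,j)·(-1)^j·(-4z)^(7-j); the z^6 term has j = 1.
C(7,1) = 7.
Coefficient = C(7,1) · (-1)^1 · (-4)^6 = 7 · (-1) · 4096 = -28672.

-28672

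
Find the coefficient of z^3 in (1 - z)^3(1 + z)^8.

-5

Coefficient of z^3 = Σ_{j} C(3,j)·(-1)^j·C(8,3-j)·1^(3-j) for j from 0 to 3.
= 56 + (-84) + 24 + (-1) = -5.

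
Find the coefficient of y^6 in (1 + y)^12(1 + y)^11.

Coefficient of y^6 = Σ_{j} C(12,j)·C(11,6-j) for j from 0 to 6.
= 462 + 5544 + 21780 + 36300 + 27225 + 8712 + 924 = 100947.

100947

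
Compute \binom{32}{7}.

C(32,7) = (32·31·30·29·28·27·26) / 7! = 16963914240 / 5040 = 3365856.

3365856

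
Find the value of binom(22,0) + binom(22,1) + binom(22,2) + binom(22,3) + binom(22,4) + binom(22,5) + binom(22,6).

110056

1 + 22 + 231 + 1540 + 7315 + 26334 + 74613 = 110056.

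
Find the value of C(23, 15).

490314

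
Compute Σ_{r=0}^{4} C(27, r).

20854

1 + 27 + 351 + 2925 + 17550 = 20854.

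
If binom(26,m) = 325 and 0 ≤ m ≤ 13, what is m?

2

C(26,m) increases on 0 ≤ m ≤ 13. C(26,1) = 26 and C(26,2) = 325, so m = 2.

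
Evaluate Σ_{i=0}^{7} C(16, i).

1 + 16 + 120 + 560 + 1820 + 4368 + 8008 + 11440 = 26333.

26333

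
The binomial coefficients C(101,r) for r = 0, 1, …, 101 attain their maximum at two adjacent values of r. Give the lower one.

50

For odd n = 101, C(101,r) peaks at r = (n−1)/2 and (n+1)/2; the lower is 50.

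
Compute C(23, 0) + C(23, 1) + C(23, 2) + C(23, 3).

1 + 23 + 253 + 1771 = 2048.

2048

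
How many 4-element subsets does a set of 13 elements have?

715

C(13,4) = (13·12·11·10) / 4! = 17160 / 24 = 715.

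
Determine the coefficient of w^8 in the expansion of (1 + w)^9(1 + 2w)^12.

Coefficient of w^8 = Σ_{j} C(9,j)·1^j·C(12,8-j)·2^(8-j) for j from 0 to 8.
= 126720 + 912384 + 2128896 + 2128896 + 997920 + 221760 + 22176 + 864 + 9 = 6539625.

6539625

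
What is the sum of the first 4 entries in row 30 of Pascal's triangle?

1 + 30 + 435 + 4060 = 4526.

4526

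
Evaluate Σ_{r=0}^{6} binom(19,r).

1 + 19 + 171 + 969 + 3876 + 11628 + 27132 = 43796.

43796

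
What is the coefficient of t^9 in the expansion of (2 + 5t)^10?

39062500

The general term is C(10,j)·(2)^j·(5t)^(10-j); the t^9 term has j = 1.
C(10,1) = 10.
Coefficient = C(10,1) · 2^1 · 5^9 = 10 · 2 · 1953125 = 39062500.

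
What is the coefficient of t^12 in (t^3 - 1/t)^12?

924

General term: C(12,j)·(t^3)^j·(-1/t)^(12-j), with t-exponent 3j − 1(12−j) = 4j − 12.
Set 4j − 12 = 12: j = 6.
C(12,6) = 924; 1^6 = 1; (-1)^6 = 1.
Coefficient = 924 · 1 · 1 = 924.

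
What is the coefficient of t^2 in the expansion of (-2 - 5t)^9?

-115200

The general term is C(9,j)·(-2)^j·(-5t)^(9-j); the t^2 term has j = 7.
C(9,7) = 36.
Coefficient = C(9,7) · (-2)^7 · (-5)^2 = 36 · (-128) · 25 = -115200.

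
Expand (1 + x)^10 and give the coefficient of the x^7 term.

The general term is C(10,j)·(1)^j·(x)^(10-j); the x^7 term has j = 3.
C(10,3) = 120.
Coefficient = C(10,3) = 120.

120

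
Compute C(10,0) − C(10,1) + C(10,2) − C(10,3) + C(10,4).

The partial alternating sum Σ_{k=0}^{4} (−1)^k C(10,k) = (−1)^4 C(9,4) = 126.

126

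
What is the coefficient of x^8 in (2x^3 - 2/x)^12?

-3244032

General term: C(12,j)·(2x^3)^j·(-2/x)^(12-j), with x-exponent 3j − 1(12−j) = 4j − 12.
Set 4j − 12 = 8: j = 5.
C(12,5) = 792; 2^5 = 32; (-2)^7 = -128.
Coefficient = 792 · 32 · (-128) = -3244032.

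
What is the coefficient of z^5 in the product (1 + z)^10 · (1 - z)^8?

Coefficient of z^5 = Σ_{j} C(10,j)·1^j·C(8,5-j)·(-1)^(5-j) for j from 0 to 5.
= (-56) + 700 + (-2520) + 3360 + (-1680) + 252 = 56.

56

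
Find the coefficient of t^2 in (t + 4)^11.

The general term is C(11,j)·(t)^j·(4)^(11-j); the t^2 term has j = 2.
C(11,2) = 55.
Coefficient = C(11,2) · 4^9 = 55 · 262144 = 14417920.

14417920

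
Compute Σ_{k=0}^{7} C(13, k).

5812

1 + 13 + 78 + 286 + 715 + 1287 + 1716 + 1716 = 5812.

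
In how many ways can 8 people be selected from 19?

This is C(19,8) = 75582.

75582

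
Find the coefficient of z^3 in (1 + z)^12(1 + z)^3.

Coefficient of z^3 = Σ_{j} C(12,j)·C(3,3-j) for j from 0 to 3.
= 1 + 36 + 198 + 220 = 455.

455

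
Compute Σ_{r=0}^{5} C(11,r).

1024

1 + 11 + 55 + 165 + 330 + 462 = 1024.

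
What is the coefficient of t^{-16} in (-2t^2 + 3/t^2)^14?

-515852064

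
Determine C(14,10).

1001

C(14,10) = C(14,4) by symmetry.
C(14,4) = (14·13·12·11) / 4! = 24024 / 24 = 1001.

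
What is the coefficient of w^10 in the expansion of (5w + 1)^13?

2792968750

The general term is C(13,j)·(5w)^j·(1)^(13-j); the w^10 term has j = 10.
C(13,10) = 286.
Coefficient = C(13,10) · 5^10 = 286 · 9765625 = 2792968750.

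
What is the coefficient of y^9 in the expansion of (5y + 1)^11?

107421875

The general term is C(11,j)·(5y)^j·(1)^(11-j); the y^9 term has j = 9.
C(11,9) = 55.
Coefficient = C(11,9) · 5^9 = 55 · 1953125 = 107421875.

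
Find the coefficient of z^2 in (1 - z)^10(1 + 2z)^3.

-3

Coefficient of z^2 = Σ_{j} C(10,j)·(-1)^j·C(3,2-j)·2^(2-j) for j from 0 to 2.
= 12 + (-60) + 45 = -3.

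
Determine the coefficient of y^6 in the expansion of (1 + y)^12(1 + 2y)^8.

264812

Coefficient of y^6 = Σ_{j} C(12,j)·1^j·C(8,6-j)·2^(6-j) for j from 0 to 6.
= 1792 + 21504 + 73920 + 98560 + 55440 + 12672 + 924 = 264812.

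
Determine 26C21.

65780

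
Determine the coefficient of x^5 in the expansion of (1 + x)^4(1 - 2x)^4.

-40

Coefficient of x^5 = Σ_{j} C(4,j)·1^j·C(4,5-j)·(-2)^(5-j) for j from 1 to 4.
= 64 + (-192) + 96 + (-8) = -40.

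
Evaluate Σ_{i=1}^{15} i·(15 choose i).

245760

Differentiating (1+x)^15 and setting x=1: Σ i·C(15,i) = 15·2^14 = 245760.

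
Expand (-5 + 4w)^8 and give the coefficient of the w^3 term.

-11200000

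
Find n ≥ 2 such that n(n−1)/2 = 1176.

n(n−1)/2 = 1176 ⇒ n(n−1) = 2352. Since 49·48 = 2352, n = 49.

49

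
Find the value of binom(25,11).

4457400

C(25,11) = (25·24·23·22·21·20·19·18·17·16·15) / 11! = 177925144320000 / 39916800 = 4457400.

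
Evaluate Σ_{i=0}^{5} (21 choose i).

1 + 21 + 210 + 1330 + 5985 + 20349 = 27896.

27896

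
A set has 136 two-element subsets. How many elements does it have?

n(n−1)/2 = 136 ⇒ n(n−1) = 272. Since 17·16 = 272, n = 17.

17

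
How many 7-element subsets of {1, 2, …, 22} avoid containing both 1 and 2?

155040

All 7-subsets: C(22,7) = 170544. Those containing both fixed elements: C(20,5) = 15504.
170544 − 15504 = 155040.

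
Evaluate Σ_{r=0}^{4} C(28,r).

24158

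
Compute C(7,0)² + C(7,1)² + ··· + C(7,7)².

Σ C(7,k)² is the coefficient of x^7 in (1+x)^7(1+x)^7 = (1+x)^14, i.e. C(14,7) = 3432.

3432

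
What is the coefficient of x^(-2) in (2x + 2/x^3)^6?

General term: C(6,j)·(2x)^j·(2/x^3)^(6-j), with x-exponent 1j − 3(6−j) = 4j − 18.
Set 4j − 18 = -2: j = 4.
C(6,4) = 15; 2^4 = 16; 2^2 = 4.
Coefficient = 15 · 16 · 4 = 960.

960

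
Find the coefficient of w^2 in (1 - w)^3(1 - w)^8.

(1 - w)^3(1 - w)^8 = (1 - w)^11, so the coefficient of w^2 is C(11,2)·(-1)^2 = 55·1 = 55.

55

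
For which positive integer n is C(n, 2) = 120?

16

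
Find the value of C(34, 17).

C(34,17) = (34·33·32·31·30·29·28·27·26·25·24·23·22·21·20·19·18) / 17! = 830034394580628357120000 / 355687428096000 = 2333606220.

2333606220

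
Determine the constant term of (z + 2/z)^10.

8064

General term: C(10,j)·(z)^j·(2/z)^(10-j), with z-exponent 1j − 1(10−j) = 2j − 10.
Set 2j − 10 = 0: j = 5.
C(10,5) = 252; 1^5 = 1; 2^5 = 32.
Coefficient = 252 · 1 · 32 = 8064.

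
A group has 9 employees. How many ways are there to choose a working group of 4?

126

This is C(9,4) = 126.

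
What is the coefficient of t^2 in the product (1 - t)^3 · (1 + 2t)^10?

Coefficient of t^2 = Σ_{j} C(3,j)·(-1)^j·C(10,2-j)·2^(2-j) for j from 0 to 2.
= 180 + (-60) + 3 = 123.

123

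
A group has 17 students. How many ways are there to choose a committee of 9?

24310

This is C(17,9) = 24310.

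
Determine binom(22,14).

C(22,14) = C(22,8) by symmetry.
C(22,8) = (22·21·20·19·18·17·16·15) / 8! = 12893126400 / 40320 = 319770.

319770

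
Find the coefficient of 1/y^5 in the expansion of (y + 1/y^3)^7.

35

General term: C(7,j)·(y)^j·(1/y^3)^(7-j), with y-exponent 1j − 3(7−j) = 4j − 21.
Set 4j − 21 = -5: j = 4.
C(7,4) = 35; 1^4 = 1; 1^3 = 1.
Coefficient = 35 · 1 · 1 = 35.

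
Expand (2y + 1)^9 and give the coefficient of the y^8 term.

2304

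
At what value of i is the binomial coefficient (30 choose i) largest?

15

C(30,i) is maximized at i = 30/2 = 15.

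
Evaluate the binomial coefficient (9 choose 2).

36

C(9,2) = (9·8) / 2! = 72 / 2 = 36.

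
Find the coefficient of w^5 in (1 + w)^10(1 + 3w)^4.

14922

Coefficient of w^5 = Σ_{j} C(10,j)·1^j·C(4,5-j)·3^(5-j) for j from 1 to 5.
= 810 + 4860 + 6480 + 2520 + 252 = 14922.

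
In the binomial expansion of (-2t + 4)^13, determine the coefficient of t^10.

The general term is C(13,j)·(-2t)^j·(4)^(13-j); the t^10 term has j = 10.
C(13,10) = 286.
Coefficient = C(13,10) · (-2)^10 · 4^3 = 286 · 1024 · 64 = 18743296.

18743296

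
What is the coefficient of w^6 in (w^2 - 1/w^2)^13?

-1287

General term: C(13,j)·(w^2)^j·(-1/w^2)^(13-j), with w-exponent 2j − 2(13−j) = 4j − 26.
Set 4j − 26 = 6: j = 8.
C(13,8) = 1287; 1^8 = 1; (-1)^5 = -1.
Coefficient = 1287 · 1 · (-1) = -1287.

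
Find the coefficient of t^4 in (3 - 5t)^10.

95681250

The general term is C(10,j)·(3)^j·(-5t)^(10-j); the t^4 term has j = 6.
C(10,6) = 210.
Coefficient = C(10,6) · 3^6 · (-5)^4 = 210 · 729 · 625 = 95681250.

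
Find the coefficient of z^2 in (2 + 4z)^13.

The general term is C(13,j)·(2)^j·(4z)^(13-j); the z^2 term has j = 11.
C(13,11) = 78.
Coefficient = C(13,11) · 2^11 · 4^2 = 78 · 2048 · 16 = 2555904.

2555904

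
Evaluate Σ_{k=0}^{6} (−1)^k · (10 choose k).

The partial alternating sum Σ_{k=0}^{6} (−1)^k C(10,k) = (−1)^6 C(9,6) = 84.

84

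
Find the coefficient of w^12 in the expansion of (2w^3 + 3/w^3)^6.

576

General term: C(6,j)·(2w^3)^j·(3/w^3)^(6-j), with w-exponent 3j − 3(6−j) = 6j − 18.
Set 6j − 18 = 12: j = 5.
C(6,5) = 6; 2^5 = 32; 3^1 = 3.
Coefficient = 6 · 32 · 3 = 576.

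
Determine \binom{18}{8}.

C(18,8) = (18·17·16·15·14·13·12·11) / 8! = 1764322560 / 40320 = 43758.

43758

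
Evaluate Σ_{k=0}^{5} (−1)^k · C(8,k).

-21

The partial alternating sum Σ_{k=0}^{5} (−1)^k C(8,k) = (−1)^5 C(7,5) = -21.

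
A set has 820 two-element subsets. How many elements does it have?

41

n(n−1)/2 = 820 ⇒ n(n−1) = 1640. Since 41·40 = 1640, n = 41.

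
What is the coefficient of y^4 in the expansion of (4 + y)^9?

129024

The general term is C(9,j)·(4)^j·(y)^(9-j); the y^4 term has j = 5.
C(9,5) = 126.
Coefficient = C(9,5) · 4^5 = 126 · 1024 = 129024.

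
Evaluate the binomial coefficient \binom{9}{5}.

126

C(9,5) = C(9,4) by symmetry.
C(9,4) = (9·8·7·6) / 4! = 3024 / 24 = 126.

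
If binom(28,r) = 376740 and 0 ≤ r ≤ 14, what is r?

C(28,r) increases on 0 ≤ r ≤ 14. C(28,5) = 98280 and C(28,6) = 376740, so r = 6.

6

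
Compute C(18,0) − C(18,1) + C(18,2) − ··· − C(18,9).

-24310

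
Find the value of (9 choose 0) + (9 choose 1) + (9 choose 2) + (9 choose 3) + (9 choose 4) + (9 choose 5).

1 + 9 + 36 + 84 + 126 + 126 = 382.

382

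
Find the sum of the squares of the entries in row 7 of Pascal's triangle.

3432

Σ C(7,k)² is the coefficient of x^7 in (1+x)^7(1+x)^7 = (1+x)^14, i.e. C(14,7) = 3432.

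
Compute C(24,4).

10626

C(24,4) = (24·23·22·21) / 4! = 255024 / 24 = 10626.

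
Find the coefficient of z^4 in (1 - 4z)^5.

The general term is C(5,j)·(1)^j·(-4z)^(5-j); the z^4 term has j = 1.
C(5,1) = 5.
Coefficient = C(5,1) · (-4)^4 = 5 · 256 = 1280.

1280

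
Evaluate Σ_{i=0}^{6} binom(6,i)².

By Vandermonde's identity, Σ C(6,i)² = C(12,6) = 924.

924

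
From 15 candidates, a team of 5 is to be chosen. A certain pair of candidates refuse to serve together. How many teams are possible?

2717

All 5-subsets: C(15,5) = 3003. Those containing both fixed elements: C(13,3) = 286.
3003 − 286 = 2717.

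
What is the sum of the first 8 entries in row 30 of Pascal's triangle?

2804012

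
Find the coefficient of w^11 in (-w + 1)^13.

The general term is C(13,j)·(-w)^j·(1)^(13-j); the w^11 term has j = 11.
C(13,11) = 78.
Coefficient = C(13,11) · (-1)^11 = 78 · (-1) = -78.

-78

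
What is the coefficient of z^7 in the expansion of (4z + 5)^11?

3379200000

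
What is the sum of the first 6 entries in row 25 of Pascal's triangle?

68406

1 + 25 + 300 + 2300 + 12650 + 53130 = 68406.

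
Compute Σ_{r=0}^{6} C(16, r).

14893

1 + 16 + 120 + 560 + 1820 + 4368 + 8008 = 14893.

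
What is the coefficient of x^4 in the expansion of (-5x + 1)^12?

309375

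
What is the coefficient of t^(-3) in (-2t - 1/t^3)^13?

-366080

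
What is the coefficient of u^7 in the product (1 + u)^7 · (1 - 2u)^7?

Coefficient of u^7 = Σ_{j} C(7,j)·1^j·C(7,7-j)·(-2)^(7-j) for j from 0 to 7.
= (-128) + 3136 + (-14112) + 19600 + (-9800) + 1764 + (-98) + 1 = 363.

363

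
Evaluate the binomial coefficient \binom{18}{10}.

43758

C(18,10) = C(18,8) by symmetry.
C(18,8) = (18·17·16·15·14·13·12·11) / 8! = 1764322560 / 40320 = 43758.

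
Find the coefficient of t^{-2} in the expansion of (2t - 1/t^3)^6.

240

General term: C(6,j)·(2t)^j·(-1/t^3)^(6-j), with t-exponent 1j − 3(6−j) = 4j − 18.
Set 4j − 18 = -2: j = 4.
C(6,4) = 15; 2^4 = 16; (-1)^2 = 1.
Coefficient = 15 · 16 · 1 = 240.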